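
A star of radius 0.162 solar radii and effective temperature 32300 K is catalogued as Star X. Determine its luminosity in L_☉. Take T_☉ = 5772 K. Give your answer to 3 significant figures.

25.7 L_☉

L/L_☉ = (R/R_☉)² (T/T_☉)⁴ = (0.162)² × (32300/5772)⁴
       = 0.02624 × (5.596)⁴ = 0.02624 × 980.6 = 25.74.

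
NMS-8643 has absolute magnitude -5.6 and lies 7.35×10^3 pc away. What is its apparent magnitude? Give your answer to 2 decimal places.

8.73

m = M + 5 log₁₀(d/10 pc) = -5.6 + 5 log₁₀(7.35×10^3/10)
  = -5.6 + 5 × 2.866 = -5.6 + 14.33 = 8.73.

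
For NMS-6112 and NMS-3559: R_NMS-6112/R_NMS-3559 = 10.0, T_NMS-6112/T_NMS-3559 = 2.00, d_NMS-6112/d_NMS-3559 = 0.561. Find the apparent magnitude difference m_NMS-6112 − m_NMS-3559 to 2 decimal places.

-9.27

L_NMS-6112/L_NMS-3559 = (10.0)²(2.00)⁴ = 1600.
F_NMS-6112/F_NMS-3559 = (L_NMS-6112/L_NMS-3559)/(d_NMS-6112/d_NMS-3559)² = 1600/0.3147 = 5084.
m_NMS-6112 − m_NMS-3559 = −2.5 log₁₀(5084) = -9.27.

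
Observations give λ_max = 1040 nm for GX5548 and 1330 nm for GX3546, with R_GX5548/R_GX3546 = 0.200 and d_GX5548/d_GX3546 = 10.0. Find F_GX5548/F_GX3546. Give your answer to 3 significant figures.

0.00107

Wien's law: T_GX5548/T_GX3546 = λ_GX3546/λ_GX5548 = 1330/1040 = 1.279.
L_GX5548/L_GX3546 = (R_GX5548/R_GX3546)²(T_GX5548/T_GX3546)⁴ = (0.200)²(1.279)⁴ = 0.1070.
F_GX5548/F_GX3546 = (L_GX5548/L_GX3546)/(d_GX5548/d_GX3546)² = 0.1070/(10.0)² = 0.001070.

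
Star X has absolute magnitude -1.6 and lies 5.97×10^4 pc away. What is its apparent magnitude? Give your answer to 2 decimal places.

17.28

m = M + 5 log₁₀(d/10 pc) = -1.6 + 5 log₁₀(5.97×10^4/10)
  = -1.6 + 5 × 3.776 = -1.6 + 18.88 = 17.28.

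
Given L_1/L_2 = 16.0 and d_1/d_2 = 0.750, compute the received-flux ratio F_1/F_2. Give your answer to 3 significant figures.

28.4

F = L/(4πd²), so F_1/F_2 = (L_1/L_2) / (d_1/d_2)²
= 16.0 / (0.750)² = 16.0 / 0.5625 = 28.44.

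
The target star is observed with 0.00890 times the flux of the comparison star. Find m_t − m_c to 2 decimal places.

5.13

m_t − m_c = −2.5 log₁₀(F_t/F_c) = −2.5 log₁₀(0.00890) = −2.5 × (-2.051) = 5.127.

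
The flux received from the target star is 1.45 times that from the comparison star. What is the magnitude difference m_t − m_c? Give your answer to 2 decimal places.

-0.40

m_t − m_c = −2.5 log₁₀(F_t/F_c) = −2.5 log₁₀(1.45) = −2.5 × (0.161) = -0.403.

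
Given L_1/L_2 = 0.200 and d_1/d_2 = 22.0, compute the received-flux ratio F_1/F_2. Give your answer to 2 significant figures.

F = L/(4πd²), so F_1/F_2 = (L_1/L_2) / (d_1/d_2)²
= 0.200 / (22.0)² = 0.200 / 484.0 = 4.132×10^-4.

4.1×10^-4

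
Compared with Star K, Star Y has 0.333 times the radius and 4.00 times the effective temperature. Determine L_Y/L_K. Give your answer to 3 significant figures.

28.4

From the Stefan–Boltzmann law, L ∝ R²T⁴, so
L_Y/L_K = (R_Y/R_K)² (T_Y/T_K)⁴ = (0.333)² × (4.00)⁴ = 0.1109 × 256.0 = 28.39.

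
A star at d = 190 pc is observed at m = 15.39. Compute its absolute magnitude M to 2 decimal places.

9.00

M = m − 5 log₁₀(d/10 pc) = 15.39 − 5 log₁₀(190/10)
  = 15.39 − 5 × 1.279 = 15.39 − 6.39 = 9.00.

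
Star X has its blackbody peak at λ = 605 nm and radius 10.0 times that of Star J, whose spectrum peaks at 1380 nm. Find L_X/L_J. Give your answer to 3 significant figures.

2.71×10^3

Wien's law gives T ∝ 1/λ_max, so T_X/T_J = λ_J/λ_X = 1380/605 = 2.281.
Then L ∝ R²T⁴ gives L_X/L_J = (10.0)² × (2.281)⁴ = 100.0 × 27.07 = 2707.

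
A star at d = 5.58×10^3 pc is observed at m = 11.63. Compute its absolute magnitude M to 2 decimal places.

M = m − 5 log₁₀(d/10 pc) = 11.63 − 5 log₁₀(5.58×10^3/10)
  = 11.63 − 5 × 2.747 = 11.63 − 13.73 = -2.10.

-2.10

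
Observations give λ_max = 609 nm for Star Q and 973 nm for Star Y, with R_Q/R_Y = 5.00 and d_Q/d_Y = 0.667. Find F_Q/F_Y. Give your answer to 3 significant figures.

366

Wien's law: T_Q/T_Y = λ_Y/λ_Q = 973/609 = 1.598.
L_Q/L_Y = (R_Q/R_Y)²(T_Q/T_Y)⁴ = (5.00)²(1.598)⁴ = 162.9.
F_Q/F_Y = (L_Q/L_Y)/(d_Q/d_Y)² = 162.9/(0.667)² = 366.2.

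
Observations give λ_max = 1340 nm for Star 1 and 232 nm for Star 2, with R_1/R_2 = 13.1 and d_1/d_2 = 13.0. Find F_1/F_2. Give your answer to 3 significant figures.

Wien's law: T_1/T_2 = λ_2/λ_1 = 232/1340 = 0.1731.
L_1/L_2 = (R_1/R_2)²(T_1/T_2)⁴ = (13.1)²(0.1731)⁴ = 0.1542.
F_1/F_2 = (L_1/L_2)/(d_1/d_2)² = 0.1542/(13.0)² = 9.124×10^-4.

9.12×10^-4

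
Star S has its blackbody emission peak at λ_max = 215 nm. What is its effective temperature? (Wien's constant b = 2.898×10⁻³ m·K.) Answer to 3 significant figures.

T = b/λ_max = 2.898×10⁻³ / (215×10⁻⁹) = 1.348×10^4 K.

1.35×10^4 K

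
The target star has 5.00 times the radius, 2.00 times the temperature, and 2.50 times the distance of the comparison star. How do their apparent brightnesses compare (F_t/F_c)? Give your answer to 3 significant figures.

64.0

L_t/L_c = (R_t/R_c)²(T_t/T_c)⁴ = (5.00)² × (2.00)⁴ = 400.0.
F_t/F_c = (L_t/L_c)/(d_t/d_c)² = 400.0 / (2.50)² = 64.00.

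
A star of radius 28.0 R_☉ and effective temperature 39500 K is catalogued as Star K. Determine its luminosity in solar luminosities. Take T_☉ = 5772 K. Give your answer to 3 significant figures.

1.72×10^6 solar luminosities

L/L_☉ = (R/R_☉)² (T/T_☉)⁴ = (28.0)² × (39500/5772)⁴
       = 784.0 × (6.843)⁴ = 784.0 × 2193 = 1.719×10^6.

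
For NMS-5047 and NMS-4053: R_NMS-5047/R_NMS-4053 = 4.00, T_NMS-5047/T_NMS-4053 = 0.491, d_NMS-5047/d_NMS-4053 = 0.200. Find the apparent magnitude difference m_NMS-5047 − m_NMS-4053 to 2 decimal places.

-3.42

L_NMS-5047/L_NMS-4053 = (4.00)²(0.491)⁴ = 0.9299.
F_NMS-5047/F_NMS-4053 = (L_NMS-5047/L_NMS-4053)/(d_NMS-5047/d_NMS-4053)² = 0.9299/0.04000 = 23.25.
m_NMS-5047 − m_NMS-4053 = −2.5 log₁₀(23.25) = -3.42.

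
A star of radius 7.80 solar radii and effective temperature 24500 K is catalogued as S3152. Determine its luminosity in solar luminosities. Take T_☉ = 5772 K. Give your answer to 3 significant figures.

L/L_☉ = (R/R_☉)² (T/T_☉)⁴ = (7.80)² × (24500/5772)⁴
       = 60.84 × (4.245)⁴ = 60.84 × 324.6 = 1.975×10^4.

1.97×10^4 solar luminosities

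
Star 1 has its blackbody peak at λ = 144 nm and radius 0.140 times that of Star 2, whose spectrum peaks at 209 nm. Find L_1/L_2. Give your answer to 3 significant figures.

0.0870

Wien's law gives T ∝ 1/λ_max, so T_1/T_2 = λ_2/λ_1 = 209/144 = 1.451.
Then L ∝ R²T⁴ gives L_1/L_2 = (0.140)² × (1.451)⁴ = 0.01960 × 4.437 = 0.08697.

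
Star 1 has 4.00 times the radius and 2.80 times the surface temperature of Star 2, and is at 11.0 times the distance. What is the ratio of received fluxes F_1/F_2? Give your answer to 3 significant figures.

8.13

L_1/L_2 = (R_1/R_2)²(T_1/T_2)⁴ = (4.00)² × (2.80)⁴ = 983.4.
F_1/F_2 = (L_1/L_2)/(d_1/d_2)² = 983.4 / (11.0)² = 8.128.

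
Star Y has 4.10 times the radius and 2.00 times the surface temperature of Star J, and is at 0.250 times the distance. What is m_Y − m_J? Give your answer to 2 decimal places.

L_Y/L_J = (4.10)²(2.00)⁴ = 269.0.
F_Y/F_J = (L_Y/L_J)/(d_Y/d_J)² = 269.0/0.06250 = 4303.
m_Y − m_J = −2.5 log₁₀(4303) = -9.08.

-9.08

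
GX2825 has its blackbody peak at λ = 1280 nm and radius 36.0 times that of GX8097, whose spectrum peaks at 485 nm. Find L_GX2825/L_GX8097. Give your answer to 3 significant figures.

26.7

Wien's law gives T ∝ 1/λ_max, so T_GX2825/T_GX8097 = λ_GX8097/λ_GX2825 = 485/1280 = 0.3789.
Then L ∝ R²T⁴ gives L_GX2825/L_GX8097 = (36.0)² × (0.3789)⁴ = 1296 × 0.02061 = 26.71.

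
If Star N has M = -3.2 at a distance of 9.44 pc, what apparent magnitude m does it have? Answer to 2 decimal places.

m = M + 5 log₁₀(d/10 pc) = -3.2 + 5 log₁₀(9.44/10)
  = -3.2 + 5 × -0.025 = -3.2 + -0.13 = -3.33.

-3.33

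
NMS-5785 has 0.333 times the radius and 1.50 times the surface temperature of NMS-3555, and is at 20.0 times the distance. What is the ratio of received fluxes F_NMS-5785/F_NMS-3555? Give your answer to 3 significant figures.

0.00140

L_NMS-5785/L_NMS-3555 = (R_NMS-5785/R_NMS-3555)²(T_NMS-5785/T_NMS-3555)⁴ = (0.333)² × (1.50)⁴ = 0.5614.
F_NMS-5785/F_NMS-3555 = (L_NMS-5785/L_NMS-3555)/(d_NMS-5785/d_NMS-3555)² = 0.5614 / (20.0)² = 0.001403.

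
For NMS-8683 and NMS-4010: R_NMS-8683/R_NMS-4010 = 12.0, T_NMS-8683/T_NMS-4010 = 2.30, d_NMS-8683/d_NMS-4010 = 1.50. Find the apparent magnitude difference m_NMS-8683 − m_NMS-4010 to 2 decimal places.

-8.13

L_NMS-8683/L_NMS-4010 = (12.0)²(2.30)⁴ = 4030.
F_NMS-8683/F_NMS-4010 = (L_NMS-8683/L_NMS-4010)/(d_NMS-8683/d_NMS-4010)² = 4030/2.250 = 1791.
m_NMS-8683 − m_NMS-4010 = −2.5 log₁₀(1791) = -8.13.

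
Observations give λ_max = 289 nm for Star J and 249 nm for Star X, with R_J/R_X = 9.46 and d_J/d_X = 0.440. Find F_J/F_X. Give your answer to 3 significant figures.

Wien's law: T_J/T_X = λ_X/λ_J = 249/289 = 0.8616.
L_J/L_X = (R_J/R_X)²(T_J/T_X)⁴ = (9.46)²(0.8616)⁴ = 49.32.
F_J/F_X = (L_J/L_X)/(d_J/d_X)² = 49.32/(0.440)² = 254.7.

255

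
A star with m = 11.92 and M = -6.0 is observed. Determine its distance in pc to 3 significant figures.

m − M = 5 log₁₀(d/10 pc)
11.92 − (-6.0) = 17.92 = 5 log₁₀(d/10)
d = 10 × 10^(17.92/5) = 10 × 10^3.584 = 3.837×10^4 pc.

3.84×10^4 pc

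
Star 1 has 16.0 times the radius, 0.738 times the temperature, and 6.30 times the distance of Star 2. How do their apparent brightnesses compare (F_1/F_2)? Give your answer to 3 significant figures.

1.91

L_1/L_2 = (R_1/R_2)²(T_1/T_2)⁴ = (16.0)² × (0.738)⁴ = 75.94.
F_1/F_2 = (L_1/L_2)/(d_1/d_2)² = 75.94 / (6.30)² = 1.913.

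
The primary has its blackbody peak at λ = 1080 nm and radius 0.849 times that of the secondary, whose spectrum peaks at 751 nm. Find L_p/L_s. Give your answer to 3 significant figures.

0.169

Wien's law gives T ∝ 1/λ_max, so T_p/T_s = λ_s/λ_p = 751/1080 = 0.6954.
Then L ∝ R²T⁴ gives L_p/L_s = (0.849)² × (0.6954)⁴ = 0.7208 × 0.2338 = 0.1685.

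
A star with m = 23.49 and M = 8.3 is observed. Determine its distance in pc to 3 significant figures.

m − M = 5 log₁₀(d/10 pc)
23.49 − (8.3) = 15.19 = 5 log₁₀(d/10)
d = 10 × 10^(15.19/5) = 10 × 10^3.038 = 1.091×10^4 pc.

1.09×10^4 pc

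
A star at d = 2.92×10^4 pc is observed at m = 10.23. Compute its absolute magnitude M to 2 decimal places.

M = m − 5 log₁₀(d/10 pc) = 10.23 − 5 log₁₀(2.92×10^4/10)
  = 10.23 − 5 × 3.465 = 10.23 − 17.33 = -7.10.

-7.10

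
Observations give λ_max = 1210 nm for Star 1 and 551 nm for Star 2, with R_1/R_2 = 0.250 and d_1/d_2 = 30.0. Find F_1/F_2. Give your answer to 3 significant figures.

2.99×10^-6

Wien's law: T_1/T_2 = λ_2/λ_1 = 551/1210 = 0.4554.
L_1/L_2 = (R_1/R_2)²(T_1/T_2)⁴ = (0.250)²(0.4554)⁴ = 0.002687.
F_1/F_2 = (L_1/L_2)/(d_1/d_2)² = 0.002687/(30.0)² = 2.986×10^-6.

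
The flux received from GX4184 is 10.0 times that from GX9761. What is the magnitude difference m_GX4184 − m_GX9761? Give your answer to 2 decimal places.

m_GX4184 − m_GX9761 = −2.5 log₁₀(F_GX4184/F_GX9761) = −2.5 log₁₀(10.0) = −2.5 × (1.000) = -2.500.

-2.50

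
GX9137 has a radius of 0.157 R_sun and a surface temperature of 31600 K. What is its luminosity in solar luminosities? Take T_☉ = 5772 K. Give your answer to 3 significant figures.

L/L_☉ = (R/R_☉)² (T/T_☉)⁴ = (0.157)² × (31600/5772)⁴
       = 0.02465 × (5.475)⁴ = 0.02465 × 898.3 = 22.14.

22.1 solar luminosities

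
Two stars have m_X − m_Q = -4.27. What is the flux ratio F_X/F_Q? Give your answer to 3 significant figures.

F_X/F_Q = 10^(−(m_X − m_Q)/2.5) = 10^(4.27/2.5) = 10^1.708 = 51.05.

51.1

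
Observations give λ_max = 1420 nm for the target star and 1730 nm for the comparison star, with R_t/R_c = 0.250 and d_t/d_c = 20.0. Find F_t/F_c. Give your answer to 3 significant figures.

3.44×10^-4

Wien's law: T_t/T_c = λ_c/λ_t = 1730/1420 = 1.218.
L_t/L_c = (R_t/R_c)²(T_t/T_c)⁴ = (0.250)²(1.218)⁴ = 0.1377.
F_t/F_c = (L_t/L_c)/(d_t/d_c)² = 0.1377/(20.0)² = 3.442×10^-4.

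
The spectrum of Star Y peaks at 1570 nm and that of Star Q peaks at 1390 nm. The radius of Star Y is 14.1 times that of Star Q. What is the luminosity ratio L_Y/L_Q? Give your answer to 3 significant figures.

Wien's law gives T ∝ 1/λ_max, so T_Y/T_Q = λ_Q/λ_Y = 1390/1570 = 0.8854.
Then L ∝ R²T⁴ gives L_Y/L_Q = (14.1)² × (0.8854)⁴ = 198.8 × 0.6144 = 122.2.

122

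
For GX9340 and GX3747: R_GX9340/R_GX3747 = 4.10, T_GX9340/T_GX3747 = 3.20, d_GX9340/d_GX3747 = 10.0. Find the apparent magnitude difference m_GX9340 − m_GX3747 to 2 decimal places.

L_GX9340/L_GX3747 = (4.10)²(3.20)⁴ = 1763.
F_GX9340/F_GX3747 = (L_GX9340/L_GX3747)/(d_GX9340/d_GX3747)² = 1763/100.0 = 17.63.
m_GX9340 − m_GX3747 = −2.5 log₁₀(17.63) = -3.12.

-3.12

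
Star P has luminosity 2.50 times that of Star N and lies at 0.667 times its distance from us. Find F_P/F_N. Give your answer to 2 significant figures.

5.6

F = L/(4πd²), so F_P/F_N = (L_P/L_N) / (d_P/d_N)²
= 2.50 / (0.667)² = 2.50 / 0.4449 = 5.619.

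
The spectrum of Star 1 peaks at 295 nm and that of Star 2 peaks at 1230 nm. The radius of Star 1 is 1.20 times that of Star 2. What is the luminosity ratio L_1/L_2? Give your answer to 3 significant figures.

Wien's law gives T ∝ 1/λ_max, so T_1/T_2 = λ_2/λ_1 = 1230/295 = 4.169.
Then L ∝ R²T⁴ gives L_1/L_2 = (1.20)² × (4.169)⁴ = 1.440 × 302.2 = 435.2.

435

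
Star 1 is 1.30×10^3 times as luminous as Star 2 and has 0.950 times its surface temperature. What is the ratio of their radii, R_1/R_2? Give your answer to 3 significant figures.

L ∝ R²T⁴ gives R ∝ √L / T², so
R_1/R_2 = √(1.30×10^3) / (0.950)² = 36.06 / 0.9025 = 39.95.

40.0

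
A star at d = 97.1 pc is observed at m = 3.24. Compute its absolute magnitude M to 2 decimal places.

M = m − 5 log₁₀(d/10 pc) = 3.24 − 5 log₁₀(97.1/10)
  = 3.24 − 5 × 0.987 = 3.24 − 4.94 = -1.70.

-1.70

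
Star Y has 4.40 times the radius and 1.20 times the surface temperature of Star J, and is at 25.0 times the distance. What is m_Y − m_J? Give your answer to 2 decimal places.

2.98

L_Y/L_J = (4.40)²(1.20)⁴ = 40.14.
F_Y/F_J = (L_Y/L_J)/(d_Y/d_J)² = 40.14/625.0 = 0.06423.
m_Y − m_J = −2.5 log₁₀(0.06423) = 2.98.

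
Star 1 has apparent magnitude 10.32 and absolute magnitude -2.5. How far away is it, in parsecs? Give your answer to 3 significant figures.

m − M = 5 log₁₀(d/10 pc)
10.32 − (-2.5) = 12.82 = 5 log₁₀(d/10)
d = 10 × 10^(12.82/5) = 10 × 10^2.564 = 3664 pc.

3.66×10^3 pc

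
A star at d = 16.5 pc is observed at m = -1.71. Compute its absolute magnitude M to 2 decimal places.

M = m − 5 log₁₀(d/10 pc) = -1.71 − 5 log₁₀(16.5/10)
  = -1.71 − 5 × 0.217 = -1.71 − 1.09 = -2.80.

-2.80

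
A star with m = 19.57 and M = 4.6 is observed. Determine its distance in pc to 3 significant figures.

9.86×10^3 pc

m − M = 5 log₁₀(d/10 pc)
19.57 − (4.6) = 14.97 = 5 log₁₀(d/10)
d = 10 × 10^(14.97/5) = 10 × 10^2.994 = 9863 pc.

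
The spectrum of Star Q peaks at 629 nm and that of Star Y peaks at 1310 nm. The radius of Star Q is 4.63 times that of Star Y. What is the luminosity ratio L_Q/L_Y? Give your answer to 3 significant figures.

Wien's law gives T ∝ 1/λ_max, so T_Q/T_Y = λ_Y/λ_Q = 1310/629 = 2.083.
Then L ∝ R²T⁴ gives L_Q/L_Y = (4.63)² × (2.083)⁴ = 21.44 × 18.81 = 403.3.

403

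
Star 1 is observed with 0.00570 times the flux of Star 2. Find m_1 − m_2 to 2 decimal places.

m_1 − m_2 = −2.5 log₁₀(F_1/F_2) = −2.5 log₁₀(0.00570) = −2.5 × (-2.244) = 5.610.

5.61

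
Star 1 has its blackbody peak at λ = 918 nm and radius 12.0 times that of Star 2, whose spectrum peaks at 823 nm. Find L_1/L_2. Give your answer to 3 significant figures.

Wien's law gives T ∝ 1/λ_max, so T_1/T_2 = λ_2/λ_1 = 823/918 = 0.8965.
Then L ∝ R²T⁴ gives L_1/L_2 = (12.0)² × (0.8965)⁴ = 144.0 × 0.6460 = 93.02.

93.0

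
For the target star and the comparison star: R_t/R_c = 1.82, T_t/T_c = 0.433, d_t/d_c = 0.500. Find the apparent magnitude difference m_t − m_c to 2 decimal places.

0.83

L_t/L_c = (1.82)²(0.433)⁴ = 0.1164.
F_t/F_c = (L_t/L_c)/(d_t/d_c)² = 0.1164/0.2500 = 0.4658.
m_t − m_c = −2.5 log₁₀(0.4658) = 0.83.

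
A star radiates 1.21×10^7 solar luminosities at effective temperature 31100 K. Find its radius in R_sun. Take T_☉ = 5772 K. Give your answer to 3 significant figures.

R/R_☉ = √(L/L_☉) / (T/T_☉)² = √(1.21×10^7) / (5.388)²
       = 3479 / 29.03 = 119.8.

120 R_sun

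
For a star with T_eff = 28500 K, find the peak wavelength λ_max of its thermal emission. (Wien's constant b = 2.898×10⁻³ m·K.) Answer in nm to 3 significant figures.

λ_max = b/T = 2.898×10⁻³ / 28500 = 1.02×10^-7 m = 101.7 nm.

102 nm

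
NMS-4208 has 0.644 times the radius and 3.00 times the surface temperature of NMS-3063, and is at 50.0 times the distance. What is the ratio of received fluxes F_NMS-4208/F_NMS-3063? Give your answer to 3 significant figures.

0.0134

L_NMS-4208/L_NMS-3063 = (R_NMS-4208/R_NMS-3063)²(T_NMS-4208/T_NMS-3063)⁴ = (0.644)² × (3.00)⁴ = 33.59.
F_NMS-4208/F_NMS-3063 = (L_NMS-4208/L_NMS-3063)/(d_NMS-4208/d_NMS-3063)² = 33.59 / (50.0)² = 0.01344.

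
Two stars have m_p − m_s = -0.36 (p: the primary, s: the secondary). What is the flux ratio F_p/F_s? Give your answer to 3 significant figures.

F_p/F_s = 10^(−(m_p − m_s)/2.5) = 10^(0.36/2.5) = 10^0.144 = 1.393.

1.39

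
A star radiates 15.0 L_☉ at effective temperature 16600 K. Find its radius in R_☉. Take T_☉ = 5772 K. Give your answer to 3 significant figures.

0.468 R_☉

R/R_☉ = √(L/L_☉) / (T/T_☉)² = √(15.0) / (2.876)²
       = 3.873 / 8.271 = 0.4683.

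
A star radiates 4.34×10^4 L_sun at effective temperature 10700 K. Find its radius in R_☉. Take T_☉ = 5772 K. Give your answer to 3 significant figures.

60.6 R_☉

R/R_☉ = √(L/L_☉) / (T/T_☉)² = √(4.34×10^4) / (1.854)²
       = 208.3 / 3.436 = 60.62.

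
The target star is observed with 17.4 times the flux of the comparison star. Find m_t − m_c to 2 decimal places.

m_t − m_c = −2.5 log₁₀(F_t/F_c) = −2.5 log₁₀(17.4) = −2.5 × (1.241) = -3.101.

-3.10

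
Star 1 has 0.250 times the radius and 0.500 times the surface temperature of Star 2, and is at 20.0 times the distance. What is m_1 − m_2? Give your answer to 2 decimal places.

L_1/L_2 = (0.250)²(0.500)⁴ = 0.003906.
F_1/F_2 = (L_1/L_2)/(d_1/d_2)² = 0.003906/400.0 = 9.766×10^-6.
m_1 − m_2 = −2.5 log₁₀(9.766×10^-6) = 12.53.

12.53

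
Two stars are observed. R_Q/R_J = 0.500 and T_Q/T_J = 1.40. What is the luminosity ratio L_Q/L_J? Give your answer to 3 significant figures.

0.960

From the Stefan–Boltzmann law, L ∝ R²T⁴, so
L_Q/L_J = (R_Q/R_J)² (T_Q/T_J)⁴ = (0.500)² × (1.40)⁴ = 0.2500 × 3.842 = 0.9604.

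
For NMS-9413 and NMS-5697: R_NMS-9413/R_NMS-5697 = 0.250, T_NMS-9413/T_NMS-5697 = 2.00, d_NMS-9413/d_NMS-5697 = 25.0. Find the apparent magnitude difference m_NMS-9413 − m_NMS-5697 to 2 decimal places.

6.99

L_NMS-9413/L_NMS-5697 = (0.250)²(2.00)⁴ = 1.000.
F_NMS-9413/F_NMS-5697 = (L_NMS-9413/L_NMS-5697)/(d_NMS-9413/d_NMS-5697)² = 1.000/625.0 = 0.001600.
m_NMS-9413 − m_NMS-5697 = −2.5 log₁₀(0.001600) = 6.99.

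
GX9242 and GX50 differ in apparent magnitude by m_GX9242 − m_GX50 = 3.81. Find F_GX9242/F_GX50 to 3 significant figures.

F_GX9242/F_GX50 = 10^(−(m_GX9242 − m_GX50)/2.5) = 10^(-3.81/2.5) = 10^-1.524 = 0.02992.

0.0299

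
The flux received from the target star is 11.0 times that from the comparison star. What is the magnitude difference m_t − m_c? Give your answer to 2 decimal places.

-2.60

m_t − m_c = −2.5 log₁₀(F_t/F_c) = −2.5 log₁₀(11.0) = −2.5 × (1.041) = -2.603.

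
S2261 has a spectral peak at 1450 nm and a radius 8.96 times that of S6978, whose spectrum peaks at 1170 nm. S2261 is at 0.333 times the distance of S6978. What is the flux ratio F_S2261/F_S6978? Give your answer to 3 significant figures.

Wien's law: T_S2261/T_S6978 = λ_S6978/λ_S2261 = 1170/1450 = 0.8069.
L_S2261/L_S6978 = (R_S2261/R_S6978)²(T_S2261/T_S6978)⁴ = (8.96)²(0.8069)⁴ = 34.03.
F_S2261/F_S6978 = (L_S2261/L_S6978)/(d_S2261/d_S6978)² = 34.03/(0.333)² = 306.9.

307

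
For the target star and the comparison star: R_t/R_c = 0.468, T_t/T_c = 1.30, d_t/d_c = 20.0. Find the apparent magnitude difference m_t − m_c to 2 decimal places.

7.01

L_t/L_c = (0.468)²(1.30)⁴ = 0.6256.
F_t/F_c = (L_t/L_c)/(d_t/d_c)² = 0.6256/400.0 = 0.001564.
m_t − m_c = −2.5 log₁₀(0.001564) = 7.01.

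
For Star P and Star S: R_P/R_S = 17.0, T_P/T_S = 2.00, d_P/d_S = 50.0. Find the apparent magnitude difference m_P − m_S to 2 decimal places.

-0.67

L_P/L_S = (17.0)²(2.00)⁴ = 4624.
F_P/F_S = (L_P/L_S)/(d_P/d_S)² = 4624/2500 = 1.850.
m_P − m_S = −2.5 log₁₀(1.850) = -0.67.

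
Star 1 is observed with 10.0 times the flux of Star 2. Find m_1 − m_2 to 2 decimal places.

m_1 − m_2 = −2.5 log₁₀(F_1/F_2) = −2.5 log₁₀(10.0) = −2.5 × (1.000) = -2.500.

-2.50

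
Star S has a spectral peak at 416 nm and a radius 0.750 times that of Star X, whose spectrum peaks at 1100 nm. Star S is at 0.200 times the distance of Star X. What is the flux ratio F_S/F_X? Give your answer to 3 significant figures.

687

Wien's law: T_S/T_X = λ_X/λ_S = 1100/416 = 2.644.
L_S/L_X = (R_S/R_X)²(T_S/T_X)⁴ = (0.750)²(2.644)⁴ = 27.50.
F_S/F_X = (L_S/L_X)/(d_S/d_X)² = 27.50/(0.200)² = 687.5.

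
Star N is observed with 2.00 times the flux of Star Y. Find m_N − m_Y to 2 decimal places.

-0.75

m_N − m_Y = −2.5 log₁₀(F_N/F_Y) = −2.5 log₁₀(2.00) = −2.5 × (0.301) = -0.753.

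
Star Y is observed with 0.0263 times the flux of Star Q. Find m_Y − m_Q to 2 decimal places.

m_Y − m_Q = −2.5 log₁₀(F_Y/F_Q) = −2.5 log₁₀(0.0263) = −2.5 × (-1.580) = 3.950.

3.95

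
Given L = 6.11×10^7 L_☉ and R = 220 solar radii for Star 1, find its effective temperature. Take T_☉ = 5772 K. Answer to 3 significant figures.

T/T_☉ = (L/L_☉)^(1/4) / (R/R_☉)^(1/2)
T = 5772 × (6.11×10^7)^(1/4) / √(220) = 5772 × 88.41 / 14.83 = 3.441×10^4 K.

3.44×10^4 K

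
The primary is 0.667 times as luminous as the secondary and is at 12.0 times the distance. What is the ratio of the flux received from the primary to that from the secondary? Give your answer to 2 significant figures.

0.0046

F = L/(4πd²), so F_p/F_s = (L_p/L_s) / (d_p/d_s)²
= 0.667 / (12.0)² = 0.667 / 144.0 = 0.004632.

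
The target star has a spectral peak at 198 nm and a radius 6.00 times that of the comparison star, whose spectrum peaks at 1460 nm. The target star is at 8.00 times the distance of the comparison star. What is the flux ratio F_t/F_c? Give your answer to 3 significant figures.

1.66×10^3

Wien's law: T_t/T_c = λ_c/λ_t = 1460/198 = 7.374.
L_t/L_c = (R_t/R_c)²(T_t/T_c)⁴ = (6.00)²(7.374)⁴ = 1.064×10^5.
F_t/F_c = (L_t/L_c)/(d_t/d_c)² = 1.064×10^5/(8.00)² = 1663.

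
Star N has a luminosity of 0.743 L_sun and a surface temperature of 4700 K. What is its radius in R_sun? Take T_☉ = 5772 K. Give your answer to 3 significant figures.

1.30 R_sun

R/R_☉ = √(L/L_☉) / (T/T_☉)² = √(0.743) / (0.8143)²
       = 0.8620 / 0.6630 = 1.300.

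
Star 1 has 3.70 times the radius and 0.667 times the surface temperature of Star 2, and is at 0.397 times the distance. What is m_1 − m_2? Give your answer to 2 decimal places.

-3.09

L_1/L_2 = (3.70)²(0.667)⁴ = 2.710.
F_1/F_2 = (L_1/L_2)/(d_1/d_2)² = 2.710/0.1576 = 17.19.
m_1 − m_2 = −2.5 log₁₀(17.19) = -3.09.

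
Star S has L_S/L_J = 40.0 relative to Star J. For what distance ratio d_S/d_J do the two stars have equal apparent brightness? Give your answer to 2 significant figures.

Equal flux requires L_S/d_S² = L_J/d_J², so d_S/d_J = √(L_S/L_J)
= √(40.0) = 6.325.

6.3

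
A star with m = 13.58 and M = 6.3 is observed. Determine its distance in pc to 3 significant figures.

m − M = 5 log₁₀(d/10 pc)
13.58 − (6.3) = 7.28 = 5 log₁₀(d/10)
d = 10 × 10^(7.28/5) = 10 × 10^1.456 = 285.8 pc.

286 pc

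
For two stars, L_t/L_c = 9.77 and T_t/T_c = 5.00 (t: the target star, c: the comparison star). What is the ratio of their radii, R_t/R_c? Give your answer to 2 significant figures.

L ∝ R²T⁴ gives R ∝ √L / T², so
R_t/R_c = √(9.77) / (5.00)² = 3.126 / 25.00 = 0.1250.

0.13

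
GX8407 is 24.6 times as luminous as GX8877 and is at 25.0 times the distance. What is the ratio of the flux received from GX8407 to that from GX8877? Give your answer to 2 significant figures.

0.039

F = L/(4πd²), so F_GX8407/F_GX8877 = (L_GX8407/L_GX8877) / (d_GX8407/d_GX8877)²
= 24.6 / (25.0)² = 24.6 / 625.0 = 0.03936.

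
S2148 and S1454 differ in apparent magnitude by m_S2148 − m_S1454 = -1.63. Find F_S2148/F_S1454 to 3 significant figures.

F_S2148/F_S1454 = 10^(−(m_S2148 − m_S1454)/2.5) = 10^(1.63/2.5) = 10^0.652 = 4.487.

4.49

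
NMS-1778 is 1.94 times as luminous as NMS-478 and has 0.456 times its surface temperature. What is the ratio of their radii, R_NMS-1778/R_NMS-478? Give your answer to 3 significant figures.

L ∝ R²T⁴ gives R ∝ √L / T², so
R_NMS-1778/R_NMS-478 = √(1.94) / (0.456)² = 1.393 / 0.2079 = 6.698.

6.70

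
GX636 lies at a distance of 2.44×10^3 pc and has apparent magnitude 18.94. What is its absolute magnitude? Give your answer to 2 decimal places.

7.00

M = m − 5 log₁₀(d/10 pc) = 18.94 − 5 log₁₀(2.44×10^3/10)
  = 18.94 − 5 × 2.387 = 18.94 − 11.94 = 7.00.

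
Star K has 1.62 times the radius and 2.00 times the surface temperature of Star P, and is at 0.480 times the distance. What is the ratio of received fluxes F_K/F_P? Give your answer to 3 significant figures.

L_K/L_P = (R_K/R_P)²(T_K/T_P)⁴ = (1.62)² × (2.00)⁴ = 41.99.
F_K/F_P = (L_K/L_P)/(d_K/d_P)² = 41.99 / (0.480)² = 182.3.

182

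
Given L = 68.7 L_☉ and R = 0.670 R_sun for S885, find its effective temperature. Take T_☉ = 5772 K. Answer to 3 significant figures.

T/T_☉ = (L/L_☉)^(1/4) / (R/R_☉)^(1/2)
T = 5772 × (68.7)^(1/4) / √(0.670) = 5772 × 2.879 / 0.8185 = 2.030×10^4 K.

2.03×10^4 K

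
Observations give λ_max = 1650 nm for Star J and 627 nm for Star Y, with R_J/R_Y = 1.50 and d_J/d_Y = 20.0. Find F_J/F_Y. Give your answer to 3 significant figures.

Wien's law: T_J/T_Y = λ_Y/λ_J = 627/1650 = 0.3800.
L_J/L_Y = (R_J/R_Y)²(T_J/T_Y)⁴ = (1.50)²(0.3800)⁴ = 0.04692.
F_J/F_Y = (L_J/L_Y)/(d_J/d_Y)² = 0.04692/(20.0)² = 1.173×10^-4.

1.17×10^-4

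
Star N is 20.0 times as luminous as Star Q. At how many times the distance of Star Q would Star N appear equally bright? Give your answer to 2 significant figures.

4.5

Equal flux requires L_N/d_N² = L_Q/d_Q², so d_N/d_Q = √(L_N/L_Q)
= √(20.0) = 4.472.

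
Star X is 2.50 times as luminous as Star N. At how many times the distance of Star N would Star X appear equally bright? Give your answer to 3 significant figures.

1.58

Equal flux requires L_X/d_X² = L_N/d_N², so d_X/d_N = √(L_X/L_N)
= √(2.50) = 1.581.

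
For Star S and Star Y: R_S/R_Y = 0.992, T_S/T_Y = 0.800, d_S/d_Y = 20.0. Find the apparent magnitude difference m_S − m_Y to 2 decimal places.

L_S/L_Y = (0.992)²(0.800)⁴ = 0.4031.
F_S/F_Y = (L_S/L_Y)/(d_S/d_Y)² = 0.4031/400.0 = 0.001008.
m_S − m_Y = −2.5 log₁₀(0.001008) = 7.49.

7.49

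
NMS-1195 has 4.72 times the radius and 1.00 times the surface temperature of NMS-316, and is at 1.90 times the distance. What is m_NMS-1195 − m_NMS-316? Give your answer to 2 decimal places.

-1.98

L_NMS-1195/L_NMS-316 = (4.72)²(1.00)⁴ = 22.28.
F_NMS-1195/F_NMS-316 = (L_NMS-1195/L_NMS-316)/(d_NMS-1195/d_NMS-316)² = 22.28/3.610 = 6.171.
m_NMS-1195 − m_NMS-316 = −2.5 log₁₀(6.171) = -1.98.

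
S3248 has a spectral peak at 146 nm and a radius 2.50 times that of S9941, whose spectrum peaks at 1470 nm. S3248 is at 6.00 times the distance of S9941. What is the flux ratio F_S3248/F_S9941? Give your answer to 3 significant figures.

1.78×10^3

Wien's law: T_S3248/T_S9941 = λ_S9941/λ_S3248 = 1470/146 = 10.07.
L_S3248/L_S9941 = (R_S3248/R_S9941)²(T_S3248/T_S9941)⁴ = (2.50)²(10.07)⁴ = 6.423×10^4.
F_S3248/F_S9941 = (L_S3248/L_S9941)/(d_S3248/d_S9941)² = 6.423×10^4/(6.00)² = 1784.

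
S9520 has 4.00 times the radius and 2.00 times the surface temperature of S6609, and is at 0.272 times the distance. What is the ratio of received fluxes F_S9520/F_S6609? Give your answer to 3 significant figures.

3.46×10^3

L_S9520/L_S6609 = (R_S9520/R_S6609)²(T_S9520/T_S6609)⁴ = (4.00)² × (2.00)⁴ = 256.0.
F_S9520/F_S6609 = (L_S9520/L_S6609)/(d_S9520/d_S6609)² = 256.0 / (0.272)² = 3460.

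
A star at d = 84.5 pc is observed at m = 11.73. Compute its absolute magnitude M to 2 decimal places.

7.10

M = m − 5 log₁₀(d/10 pc) = 11.73 − 5 log₁₀(84.5/10)
  = 11.73 − 5 × 0.927 = 11.73 − 4.63 = 7.10.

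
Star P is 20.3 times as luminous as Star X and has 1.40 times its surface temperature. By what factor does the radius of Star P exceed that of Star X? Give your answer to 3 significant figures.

L ∝ R²T⁴ gives R ∝ √L / T², so
R_P/R_X = √(20.3) / (1.40)² = 4.506 / 1.960 = 2.299.

2.30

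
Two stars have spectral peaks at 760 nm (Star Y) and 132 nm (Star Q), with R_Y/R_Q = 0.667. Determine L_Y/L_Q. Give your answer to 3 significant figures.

4.05×10^-4

Wien's law gives T ∝ 1/λ_max, so T_Y/T_Q = λ_Q/λ_Y = 132/760 = 0.1737.
Then L ∝ R²T⁴ gives L_Y/L_Q = (0.667)² × (0.1737)⁴ = 0.4449 × 9.100×10^-4 = 4.048×10^-4.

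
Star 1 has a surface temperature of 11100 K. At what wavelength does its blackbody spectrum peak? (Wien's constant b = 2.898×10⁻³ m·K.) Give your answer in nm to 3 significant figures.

λ_max = b/T = 2.898×10⁻³ / 11100 = 2.61×10^-7 m = 261.1 nm.

261 nm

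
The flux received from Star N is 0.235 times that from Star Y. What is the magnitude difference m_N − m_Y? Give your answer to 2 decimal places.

m_N − m_Y = −2.5 log₁₀(F_N/F_Y) = −2.5 log₁₀(0.235) = −2.5 × (-0.629) = 1.572.

1.57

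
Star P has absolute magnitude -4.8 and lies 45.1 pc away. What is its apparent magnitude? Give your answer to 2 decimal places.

-1.53

m = M + 5 log₁₀(d/10 pc) = -4.8 + 5 log₁₀(45.1/10)
  = -4.8 + 5 × 0.654 = -4.8 + 3.27 = -1.53.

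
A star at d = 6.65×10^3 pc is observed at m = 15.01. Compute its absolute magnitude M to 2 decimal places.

M = m − 5 log₁₀(d/10 pc) = 15.01 − 5 log₁₀(6.65×10^3/10)
  = 15.01 − 5 × 2.823 = 15.01 − 14.11 = 0.90.

0.90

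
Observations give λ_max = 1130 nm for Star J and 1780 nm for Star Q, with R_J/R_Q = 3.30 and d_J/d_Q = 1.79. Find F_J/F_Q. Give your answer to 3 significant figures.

Wien's law: T_J/T_Q = λ_Q/λ_J = 1780/1130 = 1.575.
L_J/L_Q = (R_J/R_Q)²(T_J/T_Q)⁴ = (3.30)²(1.575)⁴ = 67.05.
F_J/F_Q = (L_J/L_Q)/(d_J/d_Q)² = 67.05/(1.79)² = 20.93.

20.9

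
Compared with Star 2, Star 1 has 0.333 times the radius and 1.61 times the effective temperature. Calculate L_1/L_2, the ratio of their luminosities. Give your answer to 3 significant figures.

From the Stefan–Boltzmann law, L ∝ R²T⁴, so
L_1/L_2 = (R_1/R_2)² (T_1/T_2)⁴ = (0.333)² × (1.61)⁴ = 0.1109 × 6.719 = 0.7451.

0.745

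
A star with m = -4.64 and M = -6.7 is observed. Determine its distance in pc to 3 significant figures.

m − M = 5 log₁₀(d/10 pc)
-4.64 − (-6.7) = 2.06 = 5 log₁₀(d/10)
d = 10 × 10^(2.06/5) = 10 × 10^0.412 = 25.82 pc.

25.8 pc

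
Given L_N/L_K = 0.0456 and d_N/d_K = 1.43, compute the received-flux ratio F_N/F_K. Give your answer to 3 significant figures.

0.0223

F = L/(4πd²), so F_N/F_K = (L_N/L_K) / (d_N/d_K)²
= 0.0456 / (1.43)² = 0.0456 / 2.045 = 0.02230.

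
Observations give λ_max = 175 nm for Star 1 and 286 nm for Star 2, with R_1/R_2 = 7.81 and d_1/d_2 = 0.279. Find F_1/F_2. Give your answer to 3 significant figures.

Wien's law: T_1/T_2 = λ_2/λ_1 = 286/175 = 1.634.
L_1/L_2 = (R_1/R_2)²(T_1/T_2)⁴ = (7.81)²(1.634)⁴ = 435.1.
F_1/F_2 = (L_1/L_2)/(d_1/d_2)² = 435.1/(0.279)² = 5590.

5.59×10^3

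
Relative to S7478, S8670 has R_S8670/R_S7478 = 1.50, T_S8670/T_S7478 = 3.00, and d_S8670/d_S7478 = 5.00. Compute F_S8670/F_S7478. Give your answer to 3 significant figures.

7.29

L_S8670/L_S7478 = (R_S8670/R_S7478)²(T_S8670/T_S7478)⁴ = (1.50)² × (3.00)⁴ = 182.2.
F_S8670/F_S7478 = (L_S8670/L_S7478)/(d_S8670/d_S7478)² = 182.2 / (5.00)² = 7.290.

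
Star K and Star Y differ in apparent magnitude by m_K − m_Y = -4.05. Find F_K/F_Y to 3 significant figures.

F_K/F_Y = 10^(−(m_K − m_Y)/2.5) = 10^(4.05/2.5) = 10^1.620 = 41.69.

41.7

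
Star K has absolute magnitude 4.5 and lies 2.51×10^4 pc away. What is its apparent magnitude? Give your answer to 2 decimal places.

m = M + 5 log₁₀(d/10 pc) = 4.5 + 5 log₁₀(2.51×10^4/10)
  = 4.5 + 5 × 3.400 = 4.5 + 17.00 = 21.50.

21.50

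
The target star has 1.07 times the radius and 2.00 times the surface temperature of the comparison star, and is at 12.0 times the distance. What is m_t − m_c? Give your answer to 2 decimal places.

L_t/L_c = (1.07)²(2.00)⁴ = 18.32.
F_t/F_c = (L_t/L_c)/(d_t/d_c)² = 18.32/144.0 = 0.1272.
m_t − m_c = −2.5 log₁₀(0.1272) = 2.24.

2.24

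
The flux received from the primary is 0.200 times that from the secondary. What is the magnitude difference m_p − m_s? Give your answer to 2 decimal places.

1.75

m_p − m_s = −2.5 log₁₀(F_p/F_s) = −2.5 log₁₀(0.200) = −2.5 × (-0.699) = 1.747.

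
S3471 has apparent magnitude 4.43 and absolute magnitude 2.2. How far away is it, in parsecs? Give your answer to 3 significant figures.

m − M = 5 log₁₀(d/10 pc)
4.43 − (2.2) = 2.23 = 5 log₁₀(d/10)
d = 10 × 10^(2.23/5) = 10 × 10^0.446 = 27.93 pc.

27.9 pc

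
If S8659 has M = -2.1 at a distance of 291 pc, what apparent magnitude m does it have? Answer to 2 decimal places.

m = M + 5 log₁₀(d/10 pc) = -2.1 + 5 log₁₀(291/10)
  = -2.1 + 5 × 1.464 = -2.1 + 7.32 = 5.22.

5.22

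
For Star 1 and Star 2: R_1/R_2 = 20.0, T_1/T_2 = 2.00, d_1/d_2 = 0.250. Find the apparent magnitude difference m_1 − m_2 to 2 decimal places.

-12.53

L_1/L_2 = (20.0)²(2.00)⁴ = 6400.
F_1/F_2 = (L_1/L_2)/(d_1/d_2)² = 6400/0.06250 = 1.024×10^5.
m_1 − m_2 = −2.5 log₁₀(1.024×10^5) = -12.53.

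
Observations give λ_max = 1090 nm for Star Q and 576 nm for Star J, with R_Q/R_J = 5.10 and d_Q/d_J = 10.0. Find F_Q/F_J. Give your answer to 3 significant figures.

Wien's law: T_Q/T_J = λ_J/λ_Q = 576/1090 = 0.5284.
L_Q/L_J = (R_Q/R_J)²(T_Q/T_J)⁴ = (5.10)²(0.5284)⁴ = 2.028.
F_Q/F_J = (L_Q/L_J)/(d_Q/d_J)² = 2.028/(10.0)² = 0.02028.

0.0203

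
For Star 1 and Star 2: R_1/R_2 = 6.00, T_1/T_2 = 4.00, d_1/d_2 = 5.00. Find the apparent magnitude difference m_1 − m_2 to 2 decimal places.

-6.42

L_1/L_2 = (6.00)²(4.00)⁴ = 9216.
F_1/F_2 = (L_1/L_2)/(d_1/d_2)² = 9216/25.00 = 368.6.
m_1 − m_2 = −2.5 log₁₀(368.6) = -6.42.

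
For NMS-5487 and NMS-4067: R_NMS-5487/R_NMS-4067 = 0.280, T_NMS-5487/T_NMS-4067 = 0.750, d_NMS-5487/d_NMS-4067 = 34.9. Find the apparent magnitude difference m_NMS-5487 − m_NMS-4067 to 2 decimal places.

11.73

L_NMS-5487/L_NMS-4067 = (0.280)²(0.750)⁴ = 0.02481.
F_NMS-5487/F_NMS-4067 = (L_NMS-5487/L_NMS-4067)/(d_NMS-5487/d_NMS-4067)² = 0.02481/1218 = 2.037×10^-5.
m_NMS-5487 − m_NMS-4067 = −2.5 log₁₀(2.037×10^-5) = 11.73.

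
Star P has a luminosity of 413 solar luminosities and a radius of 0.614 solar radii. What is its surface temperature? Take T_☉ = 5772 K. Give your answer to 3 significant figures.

T/T_☉ = (L/L_☉)^(1/4) / (R/R_☉)^(1/2)
T = 5772 × (413)^(1/4) / √(0.614) = 5772 × 4.508 / 0.7836 = 3.321×10^4 K.

3.32×10^4 K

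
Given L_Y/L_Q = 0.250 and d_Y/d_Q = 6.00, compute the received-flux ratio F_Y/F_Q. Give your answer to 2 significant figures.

0.0069

F = L/(4πd²), so F_Y/F_Q = (L_Y/L_Q) / (d_Y/d_Q)²
= 0.250 / (6.00)² = 0.250 / 36.00 = 0.006944.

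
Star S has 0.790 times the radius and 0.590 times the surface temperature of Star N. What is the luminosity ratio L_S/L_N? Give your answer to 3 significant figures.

From the Stefan–Boltzmann law, L ∝ R²T⁴, so
L_S/L_N = (R_S/R_N)² (T_S/T_N)⁴ = (0.790)² × (0.590)⁴ = 0.6241 × 0.1212 = 0.07562.

0.0756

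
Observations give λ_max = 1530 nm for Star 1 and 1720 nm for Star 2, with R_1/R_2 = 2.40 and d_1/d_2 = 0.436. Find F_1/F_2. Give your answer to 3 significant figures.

48.4

Wien's law: T_1/T_2 = λ_2/λ_1 = 1720/1530 = 1.124.
L_1/L_2 = (R_1/R_2)²(T_1/T_2)⁴ = (2.40)²(1.124)⁴ = 9.200.
F_1/F_2 = (L_1/L_2)/(d_1/d_2)² = 9.200/(0.436)² = 48.39.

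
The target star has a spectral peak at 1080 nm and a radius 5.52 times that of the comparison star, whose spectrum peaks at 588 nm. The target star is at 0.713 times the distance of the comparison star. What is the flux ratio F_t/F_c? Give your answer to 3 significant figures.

5.27

Wien's law: T_t/T_c = λ_c/λ_t = 588/1080 = 0.5444.
L_t/L_c = (R_t/R_c)²(T_t/T_c)⁴ = (5.52)²(0.5444)⁴ = 2.677.
F_t/F_c = (L_t/L_c)/(d_t/d_c)² = 2.677/(0.713)² = 5.266.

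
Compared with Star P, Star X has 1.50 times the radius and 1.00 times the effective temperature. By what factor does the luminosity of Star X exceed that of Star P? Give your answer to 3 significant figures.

2.25

From the Stefan–Boltzmann law, L ∝ R²T⁴, so
L_X/L_P = (R_X/R_P)² (T_X/T_P)⁴ = (1.50)² × (1.00)⁴ = 2.250 × 1.000 = 2.250.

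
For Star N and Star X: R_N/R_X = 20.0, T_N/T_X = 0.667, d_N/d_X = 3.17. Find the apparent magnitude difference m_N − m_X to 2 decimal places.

-2.24

L_N/L_X = (20.0)²(0.667)⁴ = 79.17.
F_N/F_X = (L_N/L_X)/(d_N/d_X)² = 79.17/10.05 = 7.879.
m_N − m_X = −2.5 log₁₀(7.879) = -2.24.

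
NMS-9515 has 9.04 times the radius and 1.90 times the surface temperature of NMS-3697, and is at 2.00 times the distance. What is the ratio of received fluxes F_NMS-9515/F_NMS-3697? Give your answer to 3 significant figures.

266

L_NMS-9515/L_NMS-3697 = (R_NMS-9515/R_NMS-3697)²(T_NMS-9515/T_NMS-3697)⁴ = (9.04)² × (1.90)⁴ = 1065.
F_NMS-9515/F_NMS-3697 = (L_NMS-9515/L_NMS-3697)/(d_NMS-9515/d_NMS-3697)² = 1065 / (2.00)² = 266.3.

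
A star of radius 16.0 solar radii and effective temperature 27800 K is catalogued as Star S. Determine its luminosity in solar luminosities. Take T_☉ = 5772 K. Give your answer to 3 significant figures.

1.38×10^5 solar luminosities

L/L_☉ = (R/R_☉)² (T/T_☉)⁴ = (16.0)² × (27800/5772)⁴
       = 256.0 × (4.816)⁴ = 256.0 × 538.1 = 1.378×10^5.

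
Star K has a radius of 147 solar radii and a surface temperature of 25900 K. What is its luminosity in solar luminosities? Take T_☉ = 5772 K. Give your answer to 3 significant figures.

8.76×10^6 solar luminosities

L/L_☉ = (R/R_☉)² (T/T_☉)⁴ = (147)² × (25900/5772)⁴
       = 2.161×10^4 × (4.487)⁴ = 2.161×10^4 × 405.4 = 8.760×10^6.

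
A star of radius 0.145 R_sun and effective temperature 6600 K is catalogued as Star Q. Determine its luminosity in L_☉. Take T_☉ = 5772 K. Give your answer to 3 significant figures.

0.0359 L_☉

L/L_☉ = (R/R_☉)² (T/T_☉)⁴ = (0.145)² × (6600/5772)⁴
       = 0.02102 × (1.143)⁴ = 0.02102 × 1.710 = 0.03594.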